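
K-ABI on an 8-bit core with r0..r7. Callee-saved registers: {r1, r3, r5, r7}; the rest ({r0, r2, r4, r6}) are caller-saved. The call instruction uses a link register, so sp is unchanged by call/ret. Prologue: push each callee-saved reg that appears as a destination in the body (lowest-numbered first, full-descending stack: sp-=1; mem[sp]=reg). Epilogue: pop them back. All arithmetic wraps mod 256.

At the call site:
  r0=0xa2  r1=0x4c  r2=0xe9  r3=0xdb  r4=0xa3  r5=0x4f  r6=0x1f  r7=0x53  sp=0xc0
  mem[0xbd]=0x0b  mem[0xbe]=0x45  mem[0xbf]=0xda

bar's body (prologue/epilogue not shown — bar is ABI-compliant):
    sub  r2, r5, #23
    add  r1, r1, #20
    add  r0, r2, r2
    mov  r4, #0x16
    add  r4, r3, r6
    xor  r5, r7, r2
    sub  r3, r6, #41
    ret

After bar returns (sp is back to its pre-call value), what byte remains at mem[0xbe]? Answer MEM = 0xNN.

prologue: push r1 → mem[0xbf]=0x4c, sp=0xbf
prologue: push r3 → mem[0xbe]=0xdb, sp=0xbe
prologue: push r5 → mem[0xbd]=0x4f, sp=0xbd
body[0] sub  r2, r5, #23 → r2=0x38
body[1] add  r1, r1, #20 → r1=0x60
body[2] add  r0, r2, r2 → r0=0x70
body[3] mov  r4, #0x16 → r4=0x16
body[4] add  r4, r3, r6 → r4=0xfa
body[5] xor  r5, r7, r2 → r5=0x6b
body[6] sub  r3, r6, #41 → r3=0xf6
epilogue: pop r5=0x4f, sp=0xbe
epilogue: pop r3=0xdb, sp=0xbf
epilogue: pop r1=0x4c, sp=0xc0
prologue pushed ['r1', 'r3', 'r5'] at ['0xbf', '0xbe', '0xbd']

MEM = 0xdb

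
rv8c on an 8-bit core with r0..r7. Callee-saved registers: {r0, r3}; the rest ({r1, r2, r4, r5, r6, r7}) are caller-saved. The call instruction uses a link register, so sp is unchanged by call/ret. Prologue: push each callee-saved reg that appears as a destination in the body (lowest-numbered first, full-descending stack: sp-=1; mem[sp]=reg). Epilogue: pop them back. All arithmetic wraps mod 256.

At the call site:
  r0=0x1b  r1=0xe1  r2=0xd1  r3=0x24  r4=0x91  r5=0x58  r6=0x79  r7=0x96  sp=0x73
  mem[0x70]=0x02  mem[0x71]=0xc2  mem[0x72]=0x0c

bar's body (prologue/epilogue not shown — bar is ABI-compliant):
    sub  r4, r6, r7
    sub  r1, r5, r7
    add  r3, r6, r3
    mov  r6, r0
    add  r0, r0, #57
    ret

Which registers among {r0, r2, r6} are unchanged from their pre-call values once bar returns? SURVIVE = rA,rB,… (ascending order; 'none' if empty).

SURVIVE = r0,r2

prologue: push r0 -> mem[0x72]=0x1b, sp=0x72
prologue: push r3 -> mem[0x71]=0x24, sp=0x71
body[0] sub  r4, r6, r7 -> r4=0xe3
body[1] sub  r1, r5, r7 -> r1=0xc2
body[2] add  r3, r6, r3 -> r3=0x9d
body[3] mov  r6, r0 -> r6=0x1b
body[4] add  r0, r0, #57 -> r0=0x54
epilogue: pop r3=0x24, sp=0x72
epilogue: pop r0=0x1b, sp=0x73
r0: callee-saved, written=True
r2: caller-saved, written=False
r6: caller-saved, written=True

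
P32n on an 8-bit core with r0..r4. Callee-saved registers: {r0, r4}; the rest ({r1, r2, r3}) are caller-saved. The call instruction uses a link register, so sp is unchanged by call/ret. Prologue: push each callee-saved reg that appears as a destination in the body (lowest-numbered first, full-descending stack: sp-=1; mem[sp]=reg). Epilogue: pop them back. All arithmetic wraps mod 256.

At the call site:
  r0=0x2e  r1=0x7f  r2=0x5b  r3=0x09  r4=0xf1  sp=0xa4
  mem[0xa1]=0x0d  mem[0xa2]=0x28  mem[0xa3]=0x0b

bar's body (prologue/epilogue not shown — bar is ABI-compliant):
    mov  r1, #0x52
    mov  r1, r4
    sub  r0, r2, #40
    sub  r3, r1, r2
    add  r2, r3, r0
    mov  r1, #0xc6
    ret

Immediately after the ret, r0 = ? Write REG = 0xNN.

prologue: push r0 → mem[0xa3]=0x2e, sp=0xa3
body[0] mov  r1, #0x52 → r1=0x52
body[1] mov  r1, r4 → r1=0xf1
body[2] sub  r0, r2, #40 → r0=0x33
body[3] sub  r3, r1, r2 → r3=0x96
body[4] add  r2, r3, r0 → r2=0xc9
body[5] mov  r1, #0xc6 → r1=0xc6
epilogue: pop r0=0x2e, sp=0xa4
r0 is callee-saved → restored

REG = 0x2e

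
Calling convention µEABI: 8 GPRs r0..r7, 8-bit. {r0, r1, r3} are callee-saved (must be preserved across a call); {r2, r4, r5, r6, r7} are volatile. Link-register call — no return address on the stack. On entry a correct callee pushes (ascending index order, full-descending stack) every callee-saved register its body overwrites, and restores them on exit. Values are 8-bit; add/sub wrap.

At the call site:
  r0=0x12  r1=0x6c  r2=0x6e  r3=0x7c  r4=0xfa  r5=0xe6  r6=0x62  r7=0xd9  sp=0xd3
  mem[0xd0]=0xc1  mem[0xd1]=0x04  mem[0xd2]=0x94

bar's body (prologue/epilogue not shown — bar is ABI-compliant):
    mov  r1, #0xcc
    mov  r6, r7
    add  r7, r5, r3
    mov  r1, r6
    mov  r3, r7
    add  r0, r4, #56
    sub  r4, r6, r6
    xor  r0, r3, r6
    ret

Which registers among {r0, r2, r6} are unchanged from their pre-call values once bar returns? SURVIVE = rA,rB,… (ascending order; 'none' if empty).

prologue: push r0 -> mem[0xd2]=0x12, sp=0xd2
prologue: push r1 -> mem[0xd1]=0x6c, sp=0xd1
prologue: push r3 -> mem[0xd0]=0x7c, sp=0xd0
body[0] mov  r1, #0xcc -> r1=0xcc
body[1] mov  r6, r7 -> r6=0xd9
body[2] add  r7, r5, r3 -> r7=0x62
body[3] mov  r1, r6 -> r1=0xd9
body[4] mov  r3, r7 -> r3=0x62
body[5] add  r0, r4, #56 -> r0=0x32
body[6] sub  r4, r6, r6 -> r4=0x00
body[7] xor  r0, r3, r6 -> r0=0xbb
epilogue: pop r3=0x7c, sp=0xd1
epilogue: pop r1=0x6c, sp=0xd2
epilogue: pop r0=0x12, sp=0xd3
r0: callee-saved, written=True
r2: caller-saved, written=False
r6: caller-saved, written=True

SURVIVE = r0,r2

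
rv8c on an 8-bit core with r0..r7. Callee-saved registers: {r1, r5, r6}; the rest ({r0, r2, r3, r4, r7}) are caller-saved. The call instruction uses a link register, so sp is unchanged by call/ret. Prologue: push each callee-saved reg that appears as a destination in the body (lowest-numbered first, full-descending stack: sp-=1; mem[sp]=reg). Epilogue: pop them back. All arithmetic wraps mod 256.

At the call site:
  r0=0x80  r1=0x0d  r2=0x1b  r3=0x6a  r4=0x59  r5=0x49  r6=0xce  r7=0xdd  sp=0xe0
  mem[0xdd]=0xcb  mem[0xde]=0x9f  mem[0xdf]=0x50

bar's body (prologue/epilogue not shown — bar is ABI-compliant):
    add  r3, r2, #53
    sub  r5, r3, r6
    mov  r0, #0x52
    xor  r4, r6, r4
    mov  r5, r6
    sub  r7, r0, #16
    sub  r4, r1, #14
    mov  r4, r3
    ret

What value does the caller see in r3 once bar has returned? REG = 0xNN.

prologue: push r5 → mem[0xdf]=0x49, sp=0xdf
body[0] add  r3, r2, #53 → r3=0x50
body[1] sub  r5, r3, r6 → r5=0x82
body[2] mov  r0, #0x52 → r0=0x52
body[3] xor  r4, r6, r4 → r4=0x97
body[4] mov  r5, r6 → r5=0xce
body[5] sub  r7, r0, #16 → r7=0x42
body[6] sub  r4, r1, #14 → r4=0xff
body[7] mov  r4, r3 → r4=0x50
epilogue: pop r5=0x49, sp=0xe0
r3 is caller-saved → body value

REG = 0x50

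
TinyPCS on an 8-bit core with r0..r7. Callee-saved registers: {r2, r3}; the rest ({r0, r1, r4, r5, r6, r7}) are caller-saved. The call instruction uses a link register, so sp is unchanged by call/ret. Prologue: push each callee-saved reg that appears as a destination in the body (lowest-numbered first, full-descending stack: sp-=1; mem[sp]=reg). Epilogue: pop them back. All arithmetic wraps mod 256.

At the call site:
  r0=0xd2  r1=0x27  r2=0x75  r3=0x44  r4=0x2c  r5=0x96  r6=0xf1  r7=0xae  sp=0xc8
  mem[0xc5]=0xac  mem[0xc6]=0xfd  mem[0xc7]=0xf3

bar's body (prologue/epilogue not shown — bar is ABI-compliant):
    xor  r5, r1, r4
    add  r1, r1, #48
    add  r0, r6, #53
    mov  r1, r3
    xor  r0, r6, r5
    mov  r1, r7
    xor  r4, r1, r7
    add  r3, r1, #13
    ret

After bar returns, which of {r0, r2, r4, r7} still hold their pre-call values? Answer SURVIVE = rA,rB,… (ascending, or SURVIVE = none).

prologue: push r3 -> mem[0xc7]=0x44, sp=0xc7
body[0] xor  r5, r1, r4 -> r5=0x0b
body[1] add  r1, r1, #48 -> r1=0x57
body[2] add  r0, r6, #53 -> r0=0x26
body[3] mov  r1, r3 -> r1=0x44
body[4] xor  r0, r6, r5 -> r0=0xfa
body[5] mov  r1, r7 -> r1=0xae
body[6] xor  r4, r1, r7 -> r4=0x00
body[7] add  r3, r1, #13 -> r3=0xbb
epilogue: pop r3=0x44, sp=0xc8
r0: caller-saved, written=True
r2: callee-saved, written=False
r4: caller-saved, written=True
r7: caller-saved, written=False

SURVIVE = r2,r7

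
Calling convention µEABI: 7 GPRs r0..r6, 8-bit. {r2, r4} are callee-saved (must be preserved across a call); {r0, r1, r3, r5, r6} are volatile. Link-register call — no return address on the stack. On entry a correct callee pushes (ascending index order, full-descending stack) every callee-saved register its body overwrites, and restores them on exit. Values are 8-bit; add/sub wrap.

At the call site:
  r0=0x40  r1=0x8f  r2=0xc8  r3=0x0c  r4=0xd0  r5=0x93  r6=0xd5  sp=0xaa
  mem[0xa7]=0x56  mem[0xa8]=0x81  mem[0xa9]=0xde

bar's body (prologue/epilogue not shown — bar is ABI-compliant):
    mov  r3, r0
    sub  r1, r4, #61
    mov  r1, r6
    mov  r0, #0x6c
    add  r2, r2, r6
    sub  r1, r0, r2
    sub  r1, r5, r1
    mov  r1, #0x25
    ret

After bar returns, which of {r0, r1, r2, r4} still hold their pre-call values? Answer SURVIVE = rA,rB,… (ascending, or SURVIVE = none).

SURVIVE = r2,r4

prologue: push r2 → mem[0xa9]=0xc8, sp=0xa9
body[0] mov  r3, r0 → r3=0x40
body[1] sub  r1, r4, #61 → r1=0x93
body[2] mov  r1, r6 → r1=0xd5
body[3] mov  r0, #0x6c → r0=0x6c
body[4] add  r2, r2, r6 → r2=0x9d
body[5] sub  r1, r0, r2 → r1=0xcf
body[6] sub  r1, r5, r1 → r1=0xc4
body[7] mov  r1, #0x25 → r1=0x25
epilogue: pop r2=0xc8, sp=0xaa
r0: caller-saved, written=True
r1: caller-saved, written=True
r2: callee-saved, written=True
r4: callee-saved, written=False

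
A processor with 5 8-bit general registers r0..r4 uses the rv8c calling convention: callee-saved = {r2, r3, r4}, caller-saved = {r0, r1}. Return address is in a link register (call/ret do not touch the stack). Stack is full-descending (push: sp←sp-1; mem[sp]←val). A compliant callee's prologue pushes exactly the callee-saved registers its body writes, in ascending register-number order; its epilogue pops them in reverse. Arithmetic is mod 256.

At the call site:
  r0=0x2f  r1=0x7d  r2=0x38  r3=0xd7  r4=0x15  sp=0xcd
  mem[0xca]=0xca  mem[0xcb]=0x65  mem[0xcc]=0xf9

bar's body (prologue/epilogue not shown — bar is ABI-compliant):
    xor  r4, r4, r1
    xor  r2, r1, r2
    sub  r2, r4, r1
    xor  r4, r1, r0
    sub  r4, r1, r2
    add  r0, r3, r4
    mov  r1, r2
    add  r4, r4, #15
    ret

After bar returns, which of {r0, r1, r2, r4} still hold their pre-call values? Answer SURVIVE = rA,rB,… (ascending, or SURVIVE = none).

SURVIVE = r2,r4

prologue: push r2 → mem[0xcc]=0x38, sp=0xcc
prologue: push r4 → mem[0xcb]=0x15, sp=0xcb
body[0] xor  r4, r4, r1 → r4=0x68
body[1] xor  r2, r1, r2 → r2=0x45
body[2] sub  r2, r4, r1 → r2=0xeb
body[3] xor  r4, r1, r0 → r4=0x52
body[4] sub  r4, r1, r2 → r4=0x92
body[5] add  r0, r3, r4 → r0=0x69
body[6] mov  r1, r2 → r1=0xeb
body[7] add  r4, r4, #15 → r4=0xa1
epilogue: pop r4=0x15, sp=0xcc
epilogue: pop r2=0x38, sp=0xcd
r0: caller-saved, written=True
r1: caller-saved, written=True
r2: callee-saved, written=True
r4: callee-saved, written=True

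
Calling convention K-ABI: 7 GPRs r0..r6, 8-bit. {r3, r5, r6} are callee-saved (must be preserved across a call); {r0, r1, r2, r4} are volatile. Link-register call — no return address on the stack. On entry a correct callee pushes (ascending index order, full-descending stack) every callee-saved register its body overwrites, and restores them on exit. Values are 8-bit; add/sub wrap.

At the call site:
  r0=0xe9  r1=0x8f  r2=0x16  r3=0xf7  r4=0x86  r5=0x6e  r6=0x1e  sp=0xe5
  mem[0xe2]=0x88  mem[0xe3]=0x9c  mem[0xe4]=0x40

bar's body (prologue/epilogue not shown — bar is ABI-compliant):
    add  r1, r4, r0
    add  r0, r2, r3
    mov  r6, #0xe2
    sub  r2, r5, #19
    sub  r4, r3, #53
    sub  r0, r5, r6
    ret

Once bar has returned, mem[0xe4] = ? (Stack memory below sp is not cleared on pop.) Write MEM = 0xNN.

prologue: push r6 → mem[0xe4]=0x1e, sp=0xe4
body[0] add  r1, r4, r0 → r1=0x6f
body[1] add  r0, r2, r3 → r0=0x0d
body[2] mov  r6, #0xe2 → r6=0xe2
body[3] sub  r2, r5, #19 → r2=0x5b
body[4] sub  r4, r3, #53 → r4=0xc2
body[5] sub  r0, r5, r6 → r0=0x8c
epilogue: pop r6=0x1e, sp=0xe5
prologue pushed ['r6'] at ['0xe4']

MEM = 0x1e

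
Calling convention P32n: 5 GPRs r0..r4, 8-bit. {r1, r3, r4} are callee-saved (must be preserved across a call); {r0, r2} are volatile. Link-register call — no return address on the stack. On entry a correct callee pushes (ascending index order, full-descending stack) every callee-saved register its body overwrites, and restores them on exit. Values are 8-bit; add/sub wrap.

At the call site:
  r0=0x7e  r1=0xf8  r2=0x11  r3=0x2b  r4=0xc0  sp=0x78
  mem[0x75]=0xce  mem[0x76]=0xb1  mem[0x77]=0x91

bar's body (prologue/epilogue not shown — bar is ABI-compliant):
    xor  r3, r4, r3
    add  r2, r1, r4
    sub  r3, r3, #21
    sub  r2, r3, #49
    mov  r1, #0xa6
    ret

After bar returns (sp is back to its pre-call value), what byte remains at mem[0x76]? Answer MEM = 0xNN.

MEM = 0x2b

prologue: push r1 → mem[0x77]=0xf8, sp=0x77
prologue: push r3 → mem[0x76]=0x2b, sp=0x76
body[0] xor  r3, r4, r3 → r3=0xeb
body[1] add  r2, r1, r4 → r2=0xb8
body[2] sub  r3, r3, #21 → r3=0xd6
body[3] sub  r2, r3, #49 → r2=0xa5
body[4] mov  r1, #0xa6 → r1=0xa6
epilogue: pop r3=0x2b, sp=0x77
epilogue: pop r1=0xf8, sp=0x78
prologue pushed ['r1', 'r3'] at ['0x77', '0x76']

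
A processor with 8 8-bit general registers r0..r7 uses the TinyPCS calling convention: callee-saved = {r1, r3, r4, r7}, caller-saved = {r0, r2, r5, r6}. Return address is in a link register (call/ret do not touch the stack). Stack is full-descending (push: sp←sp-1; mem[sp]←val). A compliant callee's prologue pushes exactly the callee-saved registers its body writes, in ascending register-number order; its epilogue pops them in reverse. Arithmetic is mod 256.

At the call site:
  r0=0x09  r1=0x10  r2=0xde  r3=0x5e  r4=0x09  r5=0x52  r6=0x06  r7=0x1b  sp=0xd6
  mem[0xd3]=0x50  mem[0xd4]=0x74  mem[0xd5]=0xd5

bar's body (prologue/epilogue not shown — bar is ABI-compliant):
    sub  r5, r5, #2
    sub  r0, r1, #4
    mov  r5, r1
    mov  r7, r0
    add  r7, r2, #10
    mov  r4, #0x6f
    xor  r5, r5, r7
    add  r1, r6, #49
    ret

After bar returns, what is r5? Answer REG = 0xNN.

REG = 0xf8

prologue: push r1 -> mem[0xd5]=0x10, sp=0xd5
prologue: push r4 -> mem[0xd4]=0x09, sp=0xd4
prologue: push r7 -> mem[0xd3]=0x1b, sp=0xd3
body[0] sub  r5, r5, #2 -> r5=0x50
body[1] sub  r0, r1, #4 -> r0=0x0c
body[2] mov  r5, r1 -> r5=0x10
body[3] mov  r7, r0 -> r7=0x0c
body[4] add  r7, r2, #10 -> r7=0xe8
body[5] mov  r4, #0x6f -> r4=0x6f
body[6] xor  r5, r5, r7 -> r5=0xf8
body[7] add  r1, r6, #49 -> r1=0x37
epilogue: pop r7=0x1b, sp=0xd4
epilogue: pop r4=0x09, sp=0xd5
epilogue: pop r1=0x10, sp=0xd6
r5 is caller-saved -> body value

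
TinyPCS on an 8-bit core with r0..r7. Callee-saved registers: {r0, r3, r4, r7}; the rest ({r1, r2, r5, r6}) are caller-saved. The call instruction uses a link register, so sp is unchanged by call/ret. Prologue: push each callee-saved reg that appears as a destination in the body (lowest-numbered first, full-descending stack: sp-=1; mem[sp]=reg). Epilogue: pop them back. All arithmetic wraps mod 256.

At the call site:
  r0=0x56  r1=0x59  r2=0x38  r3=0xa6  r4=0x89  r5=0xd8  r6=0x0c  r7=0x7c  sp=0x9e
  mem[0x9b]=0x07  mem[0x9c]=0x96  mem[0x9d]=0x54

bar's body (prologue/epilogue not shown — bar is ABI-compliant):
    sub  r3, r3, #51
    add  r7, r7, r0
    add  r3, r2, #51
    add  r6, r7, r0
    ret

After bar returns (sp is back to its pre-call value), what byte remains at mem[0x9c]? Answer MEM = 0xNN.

prologue: push r3 → mem[0x9d]=0xa6, sp=0x9d
prologue: push r7 → mem[0x9c]=0x7c, sp=0x9c
body[0] sub  r3, r3, #51 → r3=0x73
body[1] add  r7, r7, r0 → r7=0xd2
body[2] add  r3, r2, #51 → r3=0x6b
body[3] add  r6, r7, r0 → r6=0x28
epilogue: pop r7=0x7c, sp=0x9d
epilogue: pop r3=0xa6, sp=0x9e
prologue pushed ['r3', 'r7'] at ['0x9d', '0x9c']

MEM = 0x7c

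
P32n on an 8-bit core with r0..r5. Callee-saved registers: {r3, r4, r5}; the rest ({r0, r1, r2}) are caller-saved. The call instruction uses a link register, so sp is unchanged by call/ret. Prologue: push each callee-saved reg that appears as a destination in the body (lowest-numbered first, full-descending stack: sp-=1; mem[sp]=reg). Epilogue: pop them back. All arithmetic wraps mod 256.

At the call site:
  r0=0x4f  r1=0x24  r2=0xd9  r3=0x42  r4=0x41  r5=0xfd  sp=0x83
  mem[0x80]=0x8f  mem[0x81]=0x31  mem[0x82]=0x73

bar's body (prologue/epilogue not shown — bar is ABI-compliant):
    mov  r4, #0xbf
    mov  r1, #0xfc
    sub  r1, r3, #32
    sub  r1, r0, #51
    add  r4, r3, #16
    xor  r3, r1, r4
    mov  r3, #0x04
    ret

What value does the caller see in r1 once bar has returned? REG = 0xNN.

REG = 0x1c

prologue: push r3 -> mem[0x82]=0x42, sp=0x82
prologue: push r4 -> mem[0x81]=0x41, sp=0x81
body[0] mov  r4, #0xbf -> r4=0xbf
body[1] mov  r1, #0xfc -> r1=0xfc
body[2] sub  r1, r3, #32 -> r1=0x22
body[3] sub  r1, r0, #51 -> r1=0x1c
body[4] add  r4, r3, #16 -> r4=0x52
body[5] xor  r3, r1, r4 -> r3=0x4e
body[6] mov  r3, #0x04 -> r3=0x04
epilogue: pop r4=0x41, sp=0x82
epilogue: pop r3=0x42, sp=0x83
r1 is caller-saved -> body value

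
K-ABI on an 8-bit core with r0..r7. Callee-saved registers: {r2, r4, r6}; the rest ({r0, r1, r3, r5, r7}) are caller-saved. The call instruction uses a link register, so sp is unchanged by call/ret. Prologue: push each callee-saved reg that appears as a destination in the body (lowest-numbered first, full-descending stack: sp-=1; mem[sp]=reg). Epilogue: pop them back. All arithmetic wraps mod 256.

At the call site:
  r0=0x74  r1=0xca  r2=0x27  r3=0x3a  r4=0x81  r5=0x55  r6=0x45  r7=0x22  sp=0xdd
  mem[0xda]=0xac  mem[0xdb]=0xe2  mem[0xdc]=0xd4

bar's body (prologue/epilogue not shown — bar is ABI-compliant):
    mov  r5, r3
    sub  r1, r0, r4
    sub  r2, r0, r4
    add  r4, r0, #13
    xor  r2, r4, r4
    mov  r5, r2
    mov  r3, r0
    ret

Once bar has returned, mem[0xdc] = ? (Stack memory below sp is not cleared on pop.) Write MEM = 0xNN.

MEM = 0x27

prologue: push r2 -> mem[0xdc]=0x27, sp=0xdc
prologue: push r4 -> mem[0xdb]=0x81, sp=0xdb
body[0] mov  r5, r3 -> r5=0x3a
body[1] sub  r1, r0, r4 -> r1=0xf3
body[2] sub  r2, r0, r4 -> r2=0xf3
body[3] add  r4, r0, #13 -> r4=0x81
body[4] xor  r2, r4, r4 -> r2=0x00
body[5] mov  r5, r2 -> r5=0x00
body[6] mov  r3, r0 -> r3=0x74
epilogue: pop r4=0x81, sp=0xdc
epilogue: pop r2=0x27, sp=0xdd
prologue pushed ['r2', 'r4'] at ['0xdc', '0xdb']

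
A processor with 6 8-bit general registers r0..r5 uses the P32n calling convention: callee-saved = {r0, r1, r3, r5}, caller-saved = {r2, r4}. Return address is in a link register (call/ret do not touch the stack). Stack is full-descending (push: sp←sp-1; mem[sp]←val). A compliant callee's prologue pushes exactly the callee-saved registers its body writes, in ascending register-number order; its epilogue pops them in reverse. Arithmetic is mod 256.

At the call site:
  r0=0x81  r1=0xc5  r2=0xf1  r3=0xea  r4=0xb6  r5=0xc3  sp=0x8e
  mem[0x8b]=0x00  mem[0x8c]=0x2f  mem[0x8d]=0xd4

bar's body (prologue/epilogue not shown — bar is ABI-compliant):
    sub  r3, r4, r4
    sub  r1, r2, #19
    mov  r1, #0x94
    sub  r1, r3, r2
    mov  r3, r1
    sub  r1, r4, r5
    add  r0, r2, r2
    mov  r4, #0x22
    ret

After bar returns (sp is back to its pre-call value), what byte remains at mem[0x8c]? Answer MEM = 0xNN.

MEM = 0xc5

prologue: push r0 -> mem[0x8d]=0x81, sp=0x8d
prologue: push r1 -> mem[0x8c]=0xc5, sp=0x8c
prologue: push r3 -> mem[0x8b]=0xea, sp=0x8b
body[0] sub  r3, r4, r4 -> r3=0x00
body[1] sub  r1, r2, #19 -> r1=0xde
body[2] mov  r1, #0x94 -> r1=0x94
body[3] sub  r1, r3, r2 -> r1=0x0f
body[4] mov  r3, r1 -> r3=0x0f
body[5] sub  r1, r4, r5 -> r1=0xf3
body[6] add  r0, r2, r2 -> r0=0xe2
body[7] mov  r4, #0x22 -> r4=0x22
epilogue: pop r3=0xea, sp=0x8c
epilogue: pop r1=0xc5, sp=0x8d
epilogue: pop r0=0x81, sp=0x8e
prologue pushed ['r0', 'r1', 'r3'] at ['0x8d', '0x8c', '0x8b']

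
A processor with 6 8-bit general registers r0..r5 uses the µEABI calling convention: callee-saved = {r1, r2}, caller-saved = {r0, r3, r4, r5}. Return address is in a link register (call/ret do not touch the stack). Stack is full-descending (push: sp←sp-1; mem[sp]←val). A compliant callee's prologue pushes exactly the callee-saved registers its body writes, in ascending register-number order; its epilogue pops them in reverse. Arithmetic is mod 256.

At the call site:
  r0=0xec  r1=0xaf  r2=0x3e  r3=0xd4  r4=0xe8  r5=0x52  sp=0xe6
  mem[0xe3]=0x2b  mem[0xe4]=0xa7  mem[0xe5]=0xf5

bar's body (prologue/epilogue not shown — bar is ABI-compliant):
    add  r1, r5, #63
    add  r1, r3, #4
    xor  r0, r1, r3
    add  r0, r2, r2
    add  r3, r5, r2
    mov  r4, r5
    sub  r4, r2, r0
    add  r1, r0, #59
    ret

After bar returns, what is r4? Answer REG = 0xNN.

prologue: push r1 -> mem[0xe5]=0xaf, sp=0xe5
body[0] add  r1, r5, #63 -> r1=0x91
body[1] add  r1, r3, #4 -> r1=0xd8
body[2] xor  r0, r1, r3 -> r0=0x0c
body[3] add  r0, r2, r2 -> r0=0x7c
body[4] add  r3, r5, r2 -> r3=0x90
body[5] mov  r4, r5 -> r4=0x52
body[6] sub  r4, r2, r0 -> r4=0xc2
body[7] add  r1, r0, #59 -> r1=0xb7
epilogue: pop r1=0xaf, sp=0xe6
r4 is caller-saved -> body value

REG = 0xc2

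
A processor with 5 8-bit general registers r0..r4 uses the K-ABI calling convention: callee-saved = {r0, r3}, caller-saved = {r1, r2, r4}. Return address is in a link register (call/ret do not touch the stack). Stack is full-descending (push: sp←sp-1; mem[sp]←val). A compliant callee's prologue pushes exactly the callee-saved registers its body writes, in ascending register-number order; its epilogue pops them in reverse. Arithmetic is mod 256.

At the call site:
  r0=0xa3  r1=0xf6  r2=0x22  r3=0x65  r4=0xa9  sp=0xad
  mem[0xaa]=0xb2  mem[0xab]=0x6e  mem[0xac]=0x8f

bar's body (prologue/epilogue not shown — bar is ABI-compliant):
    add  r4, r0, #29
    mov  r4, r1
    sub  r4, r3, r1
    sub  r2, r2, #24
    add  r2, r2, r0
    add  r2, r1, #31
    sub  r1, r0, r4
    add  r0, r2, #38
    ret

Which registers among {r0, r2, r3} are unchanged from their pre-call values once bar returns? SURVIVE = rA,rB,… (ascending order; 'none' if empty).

prologue: push r0 -> mem[0xac]=0xa3, sp=0xac
body[0] add  r4, r0, #29 -> r4=0xc0
body[1] mov  r4, r1 -> r4=0xf6
body[2] sub  r4, r3, r1 -> r4=0x6f
body[3] sub  r2, r2, #24 -> r2=0x0a
body[4] add  r2, r2, r0 -> r2=0xad
body[5] add  r2, r1, #31 -> r2=0x15
body[6] sub  r1, r0, r4 -> r1=0x34
body[7] add  r0, r2, #38 -> r0=0x3b
epilogue: pop r0=0xa3, sp=0xad
r0: callee-saved, written=True
r2: caller-saved, written=True
r3: callee-saved, written=False

SURVIVE = r0,r3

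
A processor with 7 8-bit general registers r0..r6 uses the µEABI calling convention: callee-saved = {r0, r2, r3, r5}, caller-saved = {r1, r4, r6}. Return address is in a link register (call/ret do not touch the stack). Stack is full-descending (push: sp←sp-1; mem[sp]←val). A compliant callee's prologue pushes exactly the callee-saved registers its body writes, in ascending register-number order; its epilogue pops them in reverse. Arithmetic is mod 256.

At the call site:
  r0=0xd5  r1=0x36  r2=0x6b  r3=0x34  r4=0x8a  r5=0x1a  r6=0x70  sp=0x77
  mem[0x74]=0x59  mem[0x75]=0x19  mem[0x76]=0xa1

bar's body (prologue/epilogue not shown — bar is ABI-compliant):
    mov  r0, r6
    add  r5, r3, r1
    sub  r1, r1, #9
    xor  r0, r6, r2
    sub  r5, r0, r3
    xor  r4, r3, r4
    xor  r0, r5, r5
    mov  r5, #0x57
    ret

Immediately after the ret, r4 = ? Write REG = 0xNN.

prologue: push r0 → mem[0x76]=0xd5, sp=0x76
prologue: push r5 → mem[0x75]=0x1a, sp=0x75
body[0] mov  r0, r6 → r0=0x70
body[1] add  r5, r3, r1 → r5=0x6a
body[2] sub  r1, r1, #9 → r1=0x2d
body[3] xor  r0, r6, r2 → r0=0x1b
body[4] sub  r5, r0, r3 → r5=0xe7
body[5] xor  r4, r3, r4 → r4=0xbe
body[6] xor  r0, r5, r5 → r0=0x00
body[7] mov  r5, #0x57 → r5=0x57
epilogue: pop r5=0x1a, sp=0x76
epilogue: pop r0=0xd5, sp=0x77
r4 is caller-saved → body value

REG = 0xbe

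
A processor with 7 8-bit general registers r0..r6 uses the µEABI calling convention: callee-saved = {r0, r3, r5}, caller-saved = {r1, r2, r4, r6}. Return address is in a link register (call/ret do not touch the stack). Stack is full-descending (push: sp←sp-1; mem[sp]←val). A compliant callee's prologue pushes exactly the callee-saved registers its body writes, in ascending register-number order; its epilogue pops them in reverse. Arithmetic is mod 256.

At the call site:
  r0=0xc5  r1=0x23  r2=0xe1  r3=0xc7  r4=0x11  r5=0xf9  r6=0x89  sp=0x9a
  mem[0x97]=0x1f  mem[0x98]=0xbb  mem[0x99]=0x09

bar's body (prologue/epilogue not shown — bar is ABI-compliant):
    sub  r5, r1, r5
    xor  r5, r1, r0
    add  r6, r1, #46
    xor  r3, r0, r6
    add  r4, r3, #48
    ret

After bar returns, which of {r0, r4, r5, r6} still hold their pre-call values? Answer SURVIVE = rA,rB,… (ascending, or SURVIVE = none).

prologue: push r3 → mem[0x99]=0xc7, sp=0x99
prologue: push r5 → mem[0x98]=0xf9, sp=0x98
body[0] sub  r5, r1, r5 → r5=0x2a
body[1] xor  r5, r1, r0 → r5=0xe6
body[2] add  r6, r1, #46 → r6=0x51
body[3] xor  r3, r0, r6 → r3=0x94
body[4] add  r4, r3, #48 → r4=0xc4
epilogue: pop r5=0xf9, sp=0x99
epilogue: pop r3=0xc7, sp=0x9a
r0: callee-saved, written=False
r4: caller-saved, written=True
r5: callee-saved, written=True
r6: caller-saved, written=True

SURVIVE = r0,r5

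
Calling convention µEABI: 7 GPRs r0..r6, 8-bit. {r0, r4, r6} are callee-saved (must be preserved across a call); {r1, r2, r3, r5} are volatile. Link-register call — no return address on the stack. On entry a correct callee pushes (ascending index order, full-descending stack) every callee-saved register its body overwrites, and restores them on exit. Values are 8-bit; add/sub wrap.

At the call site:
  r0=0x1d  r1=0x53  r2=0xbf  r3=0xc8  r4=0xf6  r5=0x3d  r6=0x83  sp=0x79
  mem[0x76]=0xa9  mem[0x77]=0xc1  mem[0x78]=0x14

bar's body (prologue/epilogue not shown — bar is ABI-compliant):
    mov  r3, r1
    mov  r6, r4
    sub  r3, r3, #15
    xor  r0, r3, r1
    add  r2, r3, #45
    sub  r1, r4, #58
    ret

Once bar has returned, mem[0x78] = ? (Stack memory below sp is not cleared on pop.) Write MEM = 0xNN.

prologue: push r0 → mem[0x78]=0x1d, sp=0x78
prologue: push r6 → mem[0x77]=0x83, sp=0x77
body[0] mov  r3, r1 → r3=0x53
body[1] mov  r6, r4 → r6=0xf6
body[2] sub  r3, r3, #15 → r3=0x44
body[3] xor  r0, r3, r1 → r0=0x17
body[4] add  r2, r3, #45 → r2=0x71
body[5] sub  r1, r4, #58 → r1=0xbc
epilogue: pop r6=0x83, sp=0x78
epilogue: pop r0=0x1d, sp=0x79
prologue pushed ['r0', 'r6'] at ['0x78', '0x77']

MEM = 0x1d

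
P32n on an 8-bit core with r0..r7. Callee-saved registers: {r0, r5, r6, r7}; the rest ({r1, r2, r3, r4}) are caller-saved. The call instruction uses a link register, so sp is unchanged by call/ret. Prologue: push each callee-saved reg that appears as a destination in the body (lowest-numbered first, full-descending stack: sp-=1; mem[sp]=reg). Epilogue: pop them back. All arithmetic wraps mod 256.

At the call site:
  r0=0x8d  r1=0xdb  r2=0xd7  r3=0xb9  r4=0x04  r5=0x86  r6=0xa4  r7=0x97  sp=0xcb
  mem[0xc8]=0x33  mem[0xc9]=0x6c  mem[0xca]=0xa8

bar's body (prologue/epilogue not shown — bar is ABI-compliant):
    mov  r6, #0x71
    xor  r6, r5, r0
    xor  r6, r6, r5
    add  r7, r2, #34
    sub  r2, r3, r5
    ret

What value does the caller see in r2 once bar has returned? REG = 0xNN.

REG = 0x33

prologue: push r6 → mem[0xca]=0xa4, sp=0xca
prologue: push r7 → mem[0xc9]=0x97, sp=0xc9
body[0] mov  r6, #0x71 → r6=0x71
body[1] xor  r6, r5, r0 → r6=0x0b
body[2] xor  r6, r6, r5 → r6=0x8d
body[3] add  r7, r2, #34 → r7=0xf9
body[4] sub  r2, r3, r5 → r2=0x33
epilogue: pop r7=0x97, sp=0xca
epilogue: pop r6=0xa4, sp=0xcb
r2 is caller-saved → body value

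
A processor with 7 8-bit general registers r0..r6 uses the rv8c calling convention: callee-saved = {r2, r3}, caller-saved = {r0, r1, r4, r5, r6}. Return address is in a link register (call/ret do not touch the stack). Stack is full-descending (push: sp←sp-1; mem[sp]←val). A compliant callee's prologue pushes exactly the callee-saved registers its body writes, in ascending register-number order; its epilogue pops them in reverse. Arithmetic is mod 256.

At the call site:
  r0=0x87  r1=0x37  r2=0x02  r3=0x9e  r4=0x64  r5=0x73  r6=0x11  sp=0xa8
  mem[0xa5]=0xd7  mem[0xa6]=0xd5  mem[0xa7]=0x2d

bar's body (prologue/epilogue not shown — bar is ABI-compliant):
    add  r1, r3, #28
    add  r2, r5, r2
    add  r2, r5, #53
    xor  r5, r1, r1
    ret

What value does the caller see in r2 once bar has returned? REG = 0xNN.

REG = 0x02

prologue: push r2 -> mem[0xa7]=0x02, sp=0xa7
body[0] add  r1, r3, #28 -> r1=0xba
body[1] add  r2, r5, r2 -> r2=0x75
body[2] add  r2, r5, #53 -> r2=0xa8
body[3] xor  r5, r1, r1 -> r5=0x00
epilogue: pop r2=0x02, sp=0xa8
r2 is callee-saved -> restored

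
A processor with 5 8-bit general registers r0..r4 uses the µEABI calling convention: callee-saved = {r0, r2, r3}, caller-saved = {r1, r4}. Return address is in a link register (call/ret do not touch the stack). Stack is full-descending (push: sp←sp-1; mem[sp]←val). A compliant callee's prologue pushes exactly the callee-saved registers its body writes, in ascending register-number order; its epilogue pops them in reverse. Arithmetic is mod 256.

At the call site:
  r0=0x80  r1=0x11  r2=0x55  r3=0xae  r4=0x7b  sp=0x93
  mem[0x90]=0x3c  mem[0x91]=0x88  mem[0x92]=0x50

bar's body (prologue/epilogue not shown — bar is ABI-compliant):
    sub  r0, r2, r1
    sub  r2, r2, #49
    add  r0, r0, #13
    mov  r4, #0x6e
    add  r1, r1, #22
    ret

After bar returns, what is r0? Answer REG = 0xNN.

prologue: push r0 -> mem[0x92]=0x80, sp=0x92
prologue: push r2 -> mem[0x91]=0x55, sp=0x91
body[0] sub  r0, r2, r1 -> r0=0x44
body[1] sub  r2, r2, #49 -> r2=0x24
body[2] add  r0, r0, #13 -> r0=0x51
body[3] mov  r4, #0x6e -> r4=0x6e
body[4] add  r1, r1, #22 -> r1=0x27
epilogue: pop r2=0x55, sp=0x92
epilogue: pop r0=0x80, sp=0x93
r0 is callee-saved -> restored

REG = 0x80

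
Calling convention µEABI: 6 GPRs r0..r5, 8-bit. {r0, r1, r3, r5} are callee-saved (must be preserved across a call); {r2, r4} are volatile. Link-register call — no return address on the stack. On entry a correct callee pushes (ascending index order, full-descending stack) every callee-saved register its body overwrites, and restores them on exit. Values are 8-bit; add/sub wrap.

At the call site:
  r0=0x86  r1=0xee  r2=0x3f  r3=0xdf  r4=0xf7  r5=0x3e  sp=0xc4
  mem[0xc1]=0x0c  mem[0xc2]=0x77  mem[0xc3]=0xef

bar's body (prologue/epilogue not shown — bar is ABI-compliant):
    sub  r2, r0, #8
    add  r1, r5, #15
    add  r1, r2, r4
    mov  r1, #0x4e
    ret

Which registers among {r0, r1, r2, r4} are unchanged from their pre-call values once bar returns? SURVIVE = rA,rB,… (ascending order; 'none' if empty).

SURVIVE = r0,r1,r4

prologue: push r1 -> mem[0xc3]=0xee, sp=0xc3
body[0] sub  r2, r0, #8 -> r2=0x7e
body[1] add  r1, r5, #15 -> r1=0x4d
body[2] add  r1, r2, r4 -> r1=0x75
body[3] mov  r1, #0x4e -> r1=0x4e
epilogue: pop r1=0xee, sp=0xc4
r0: callee-saved, written=False
r1: callee-saved, written=True
r2: caller-saved, written=True
r4: caller-saved, written=False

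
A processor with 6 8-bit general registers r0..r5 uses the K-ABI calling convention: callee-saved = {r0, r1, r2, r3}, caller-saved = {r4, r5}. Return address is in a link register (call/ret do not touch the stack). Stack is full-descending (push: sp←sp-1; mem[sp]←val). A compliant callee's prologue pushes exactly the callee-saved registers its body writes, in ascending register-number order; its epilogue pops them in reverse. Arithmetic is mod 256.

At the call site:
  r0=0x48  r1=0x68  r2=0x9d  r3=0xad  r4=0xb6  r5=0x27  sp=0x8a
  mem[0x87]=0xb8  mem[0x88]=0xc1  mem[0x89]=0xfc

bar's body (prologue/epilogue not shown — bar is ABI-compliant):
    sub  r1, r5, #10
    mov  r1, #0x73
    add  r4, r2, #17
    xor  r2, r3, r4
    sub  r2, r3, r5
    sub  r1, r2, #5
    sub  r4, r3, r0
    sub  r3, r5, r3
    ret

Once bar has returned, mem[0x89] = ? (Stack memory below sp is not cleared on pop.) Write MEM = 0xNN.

MEM = 0x68

prologue: push r1 → mem[0x89]=0x68, sp=0x89
prologue: push r2 → mem[0x88]=0x9d, sp=0x88
prologue: push r3 → mem[0x87]=0xad, sp=0x87
body[0] sub  r1, r5, #10 → r1=0x1d
body[1] mov  r1, #0x73 → r1=0x73
body[2] add  r4, r2, #17 → r4=0xae
body[3] xor  r2, r3, r4 → r2=0x03
body[4] sub  r2, r3, r5 → r2=0x86
body[5] sub  r1, r2, #5 → r1=0x81
body[6] sub  r4, r3, r0 → r4=0x65
body[7] sub  r3, r5, r3 → r3=0x7a
epilogue: pop r3=0xad, sp=0x88
epilogue: pop r2=0x9d, sp=0x89
epilogue: pop r1=0x68, sp=0x8a
prologue pushed ['r1', 'r2', 'r3'] at ['0x89', '0x88', '0x87']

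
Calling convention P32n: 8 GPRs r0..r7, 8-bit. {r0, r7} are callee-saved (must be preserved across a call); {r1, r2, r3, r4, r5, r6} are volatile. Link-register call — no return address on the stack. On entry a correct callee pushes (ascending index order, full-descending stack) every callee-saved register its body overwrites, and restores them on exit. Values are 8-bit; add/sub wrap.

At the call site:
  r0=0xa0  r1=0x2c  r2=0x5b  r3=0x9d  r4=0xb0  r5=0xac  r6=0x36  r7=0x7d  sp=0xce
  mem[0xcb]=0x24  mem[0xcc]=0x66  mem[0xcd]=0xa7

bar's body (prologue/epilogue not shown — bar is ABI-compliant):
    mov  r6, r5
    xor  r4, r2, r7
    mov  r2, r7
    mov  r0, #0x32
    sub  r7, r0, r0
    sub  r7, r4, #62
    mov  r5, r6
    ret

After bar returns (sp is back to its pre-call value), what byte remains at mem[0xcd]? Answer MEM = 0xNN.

prologue: push r0 → mem[0xcd]=0xa0, sp=0xcd
prologue: push r7 → mem[0xcc]=0x7d, sp=0xcc
body[0] mov  r6, r5 → r6=0xac
body[1] xor  r4, r2, r7 → r4=0x26
body[2] mov  r2, r7 → r2=0x7d
body[3] mov  r0, #0x32 → r0=0x32
body[4] sub  r7, r0, r0 → r7=0x00
body[5] sub  r7, r4, #62 → r7=0xe8
body[6] mov  r5, r6 → r5=0xac
epilogue: pop r7=0x7d, sp=0xcd
epilogue: pop r0=0xa0, sp=0xce
prologue pushed ['r0', 'r7'] at ['0xcd', '0xcc']

MEM = 0xa0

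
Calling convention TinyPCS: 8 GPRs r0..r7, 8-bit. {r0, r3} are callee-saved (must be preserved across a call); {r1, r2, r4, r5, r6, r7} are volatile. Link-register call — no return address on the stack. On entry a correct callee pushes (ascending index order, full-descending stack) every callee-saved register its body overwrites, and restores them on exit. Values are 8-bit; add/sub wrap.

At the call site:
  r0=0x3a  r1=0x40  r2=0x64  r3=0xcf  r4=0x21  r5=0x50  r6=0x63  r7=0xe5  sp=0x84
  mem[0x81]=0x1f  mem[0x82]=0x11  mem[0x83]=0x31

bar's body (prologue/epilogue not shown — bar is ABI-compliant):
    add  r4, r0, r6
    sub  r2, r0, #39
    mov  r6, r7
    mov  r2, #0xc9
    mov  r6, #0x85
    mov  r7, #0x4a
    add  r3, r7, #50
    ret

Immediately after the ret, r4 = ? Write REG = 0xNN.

REG = 0x9d

prologue: push r3 → mem[0x83]=0xcf, sp=0x83
body[0] add  r4, r0, r6 → r4=0x9d
body[1] sub  r2, r0, #39 → r2=0x13
body[2] mov  r6, r7 → r6=0xe5
body[3] mov  r2, #0xc9 → r2=0xc9
body[4] mov  r6, #0x85 → r6=0x85
body[5] mov  r7, #0x4a → r7=0x4a
body[6] add  r3, r7, #50 → r3=0x7c
epilogue: pop r3=0xcf, sp=0x84
r4 is caller-saved → body value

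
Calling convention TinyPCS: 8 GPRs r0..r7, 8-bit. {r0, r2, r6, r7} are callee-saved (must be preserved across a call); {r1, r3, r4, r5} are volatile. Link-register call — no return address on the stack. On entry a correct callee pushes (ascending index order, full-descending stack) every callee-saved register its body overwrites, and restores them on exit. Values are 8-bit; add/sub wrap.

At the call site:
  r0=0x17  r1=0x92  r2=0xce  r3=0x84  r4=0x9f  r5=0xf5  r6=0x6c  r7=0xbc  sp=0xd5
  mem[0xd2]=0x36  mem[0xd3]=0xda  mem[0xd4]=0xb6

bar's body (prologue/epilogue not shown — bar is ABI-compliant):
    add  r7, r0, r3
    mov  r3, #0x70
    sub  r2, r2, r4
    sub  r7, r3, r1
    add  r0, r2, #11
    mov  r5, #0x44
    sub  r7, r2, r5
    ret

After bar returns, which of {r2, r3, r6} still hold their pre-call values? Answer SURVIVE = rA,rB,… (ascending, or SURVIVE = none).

SURVIVE = r2,r6

prologue: push r0 → mem[0xd4]=0x17, sp=0xd4
prologue: push r2 → mem[0xd3]=0xce, sp=0xd3
prologue: push r7 → mem[0xd2]=0xbc, sp=0xd2
body[0] add  r7, r0, r3 → r7=0x9b
body[1] mov  r3, #0x70 → r3=0x70
body[2] sub  r2, r2, r4 → r2=0x2f
body[3] sub  r7, r3, r1 → r7=0xde
body[4] add  r0, r2, #11 → r0=0x3a
body[5] mov  r5, #0x44 → r5=0x44
body[6] sub  r7, r2, r5 → r7=0xeb
epilogue: pop r7=0xbc, sp=0xd3
epilogue: pop r2=0xce, sp=0xd4
epilogue: pop r0=0x17, sp=0xd5
r2: callee-saved, written=True
r3: caller-saved, written=True
r6: callee-saved, written=False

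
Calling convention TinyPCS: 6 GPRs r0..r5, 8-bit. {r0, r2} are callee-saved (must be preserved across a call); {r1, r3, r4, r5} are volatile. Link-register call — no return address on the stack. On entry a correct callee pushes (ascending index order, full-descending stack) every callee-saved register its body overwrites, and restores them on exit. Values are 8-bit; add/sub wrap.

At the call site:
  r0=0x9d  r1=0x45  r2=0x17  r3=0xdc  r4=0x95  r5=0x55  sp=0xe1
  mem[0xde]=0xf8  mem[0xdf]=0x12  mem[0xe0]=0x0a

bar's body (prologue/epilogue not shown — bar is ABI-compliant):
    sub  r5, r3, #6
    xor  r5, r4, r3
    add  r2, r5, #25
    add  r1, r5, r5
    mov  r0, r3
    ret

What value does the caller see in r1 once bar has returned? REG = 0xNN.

REG = 0x92

prologue: push r0 → mem[0xe0]=0x9d, sp=0xe0
prologue: push r2 → mem[0xdf]=0x17, sp=0xdf
body[0] sub  r5, r3, #6 → r5=0xd6
body[1] xor  r5, r4, r3 → r5=0x49
body[2] add  r2, r5, #25 → r2=0x62
body[3] add  r1, r5, r5 → r1=0x92
body[4] mov  r0, r3 → r0=0xdc
epilogue: pop r2=0x17, sp=0xe0
epilogue: pop r0=0x9d, sp=0xe1
r1 is caller-saved → body value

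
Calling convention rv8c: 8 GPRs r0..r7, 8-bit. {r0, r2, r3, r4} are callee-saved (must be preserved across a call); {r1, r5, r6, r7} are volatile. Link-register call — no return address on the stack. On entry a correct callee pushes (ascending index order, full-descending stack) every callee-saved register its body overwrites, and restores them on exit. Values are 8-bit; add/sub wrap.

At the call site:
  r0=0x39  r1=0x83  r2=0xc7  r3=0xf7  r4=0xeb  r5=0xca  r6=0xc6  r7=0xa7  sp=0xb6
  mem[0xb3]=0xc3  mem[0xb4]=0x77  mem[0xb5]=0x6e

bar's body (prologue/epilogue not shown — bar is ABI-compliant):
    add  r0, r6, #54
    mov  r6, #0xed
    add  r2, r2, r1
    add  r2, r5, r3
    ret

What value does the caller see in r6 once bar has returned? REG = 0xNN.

REG = 0xed

prologue: push r0 → mem[0xb5]=0x39, sp=0xb5
prologue: push r2 → mem[0xb4]=0xc7, sp=0xb4
body[0] add  r0, r6, #54 → r0=0xfc
body[1] mov  r6, #0xed → r6=0xed
body[2] add  r2, r2, r1 → r2=0x4a
body[3] add  r2, r5, r3 → r2=0xc1
epilogue: pop r2=0xc7, sp=0xb5
epilogue: pop r0=0x39, sp=0xb6
r6 is caller-saved → body value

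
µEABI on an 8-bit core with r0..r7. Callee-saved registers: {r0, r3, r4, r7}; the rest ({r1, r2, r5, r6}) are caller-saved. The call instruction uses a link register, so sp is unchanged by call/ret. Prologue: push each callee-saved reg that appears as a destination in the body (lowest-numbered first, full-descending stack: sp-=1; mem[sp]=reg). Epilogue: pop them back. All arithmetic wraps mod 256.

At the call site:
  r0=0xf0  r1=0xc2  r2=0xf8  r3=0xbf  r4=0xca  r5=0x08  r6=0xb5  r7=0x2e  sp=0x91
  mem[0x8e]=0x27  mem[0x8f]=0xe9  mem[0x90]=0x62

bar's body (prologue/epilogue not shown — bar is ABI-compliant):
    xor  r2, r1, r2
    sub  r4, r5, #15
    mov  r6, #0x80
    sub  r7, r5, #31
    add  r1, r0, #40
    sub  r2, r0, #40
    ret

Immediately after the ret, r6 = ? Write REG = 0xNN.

prologue: push r4 → mem[0x90]=0xca, sp=0x90
prologue: push r7 → mem[0x8f]=0x2e, sp=0x8f
body[0] xor  r2, r1, r2 → r2=0x3a
body[1] sub  r4, r5, #15 → r4=0xf9
body[2] mov  r6, #0x80 → r6=0x80
body[3] sub  r7, r5, #31 → r7=0xe9
body[4] add  r1, r0, #40 → r1=0x18
body[5] sub  r2, r0, #40 → r2=0xc8
epilogue: pop r7=0x2e, sp=0x90
epilogue: pop r4=0xca, sp=0x91
r6 is caller-saved → body value

REG = 0x80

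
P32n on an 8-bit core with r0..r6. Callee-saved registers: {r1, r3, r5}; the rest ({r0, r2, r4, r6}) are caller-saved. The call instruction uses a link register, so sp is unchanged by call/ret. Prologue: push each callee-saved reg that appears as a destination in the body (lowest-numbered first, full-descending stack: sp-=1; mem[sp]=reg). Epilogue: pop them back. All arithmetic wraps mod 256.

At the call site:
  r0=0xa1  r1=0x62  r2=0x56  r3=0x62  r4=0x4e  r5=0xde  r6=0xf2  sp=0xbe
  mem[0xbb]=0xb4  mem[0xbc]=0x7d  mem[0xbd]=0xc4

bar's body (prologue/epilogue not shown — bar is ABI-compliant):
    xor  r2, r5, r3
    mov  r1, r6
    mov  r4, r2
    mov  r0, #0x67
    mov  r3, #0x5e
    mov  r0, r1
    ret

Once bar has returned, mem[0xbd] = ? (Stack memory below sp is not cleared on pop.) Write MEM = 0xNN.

MEM = 0x62

prologue: push r1 -> mem[0xbd]=0x62, sp=0xbd
prologue: push r3 -> mem[0xbc]=0x62, sp=0xbc
body[0] xor  r2, r5, r3 -> r2=0xbc
body[1] mov  r1, r6 -> r1=0xf2
body[2] mov  r4, r2 -> r4=0xbc
body[3] mov  r0, #0x67 -> r0=0x67
body[4] mov  r3, #0x5e -> r3=0x5e
body[5] mov  r0, r1 -> r0=0xf2
epilogue: pop r3=0x62, sp=0xbd
epilogue: pop r1=0x62, sp=0xbe
prologue pushed ['r1', 'r3'] at ['0xbd', '0xbc']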